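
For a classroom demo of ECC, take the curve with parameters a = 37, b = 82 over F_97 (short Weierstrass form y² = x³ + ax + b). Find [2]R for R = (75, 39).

(91, 56)

tangent at (75, 39): λ = (3·75² + 37)/(2·39) ≡ 34/78. 78⁻¹ ≡ 51 (mod 97), so λ ≡ 34·51 ≡ 85.
  x = λ² - 75 - 75 = 7225 - 150 ≡ 91; y = λ·(75 - 91) - 39 ≡ 56. → (91, 56)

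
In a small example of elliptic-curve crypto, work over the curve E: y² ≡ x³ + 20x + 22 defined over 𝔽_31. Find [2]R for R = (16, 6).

tangent at (16, 6): λ = (3·16² + 20)/(2·6) ≡ 13/12. 12⁻¹ ≡ 13 (mod 31), so λ ≡ 13·13 ≡ 14.
  x = λ² - 16 - 16 = 196 - 32 ≡ 9; y = λ·(16 - 9) - 6 ≡ 30. → (9, 30)

(9, 30)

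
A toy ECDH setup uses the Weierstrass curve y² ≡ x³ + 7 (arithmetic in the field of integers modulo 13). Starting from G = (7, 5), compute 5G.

(8, 8)

Repeated addition: build up to 5G.
2G: tangent at (7, 5): λ = (3·7² + 0)/(2·5) ≡ 4/10. 10⁻¹ ≡ 4 (mod 13) since 10·4 = 40 ≡ 1, so λ ≡ 4·4 ≡ 3.
  x = λ² - 7 - 7 = 9 - 14 ≡ 8; y = λ·(7 - 8) - 5 ≡ 5. → (8, 5)
3G: (8, 5) + (7, 5). λ = (5 - 5)/(7 - 8) ≡ 0/12 mod 13. 12⁻¹ ≡ 12 (mod 13) since 12·12 = 144 ≡ 1, so λ ≡ 0.
  x = λ² - 8 - 7 = 0 - 15 ≡ 11; y = λ·(8 - 11) - 5 ≡ 8. → (11, 8)
4G: (11, 8) + (7, 5). λ = (5 - 8)/(7 - 11) ≡ 10/9 mod 13. 9⁻¹ ≡ 3 (mod 13), so λ ≡ 4.
  x = λ² - 11 - 7 = 16 - 18 ≡ 11; y = λ·(11 - 11) - 8 ≡ 5. → (11, 5)
5G: (11, 5) + (7, 5). λ = (5 - 5)/(7 - 11) ≡ 0/9 mod 13. 9⁻¹ ≡ 3 (mod 13) since 9·3 = 27 ≡ 1, so λ ≡ 0.
  x = λ² - 11 - 7 = 0 - 18 ≡ 8; y = λ·(11 - 8) - 5 ≡ 8. → (8, 8)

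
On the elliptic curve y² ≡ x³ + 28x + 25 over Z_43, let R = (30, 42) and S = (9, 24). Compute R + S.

(10, 12)

(30, 42) + (9, 24). λ = (24 - 42)/(9 - 30) ≡ 25/22 mod 43. 22⁻¹ ≡ 2 (mod 43) since 22·2 = 44 ≡ 1, so λ ≡ 7.
  x = λ² - 30 - 9 = 49 - 39 ≡ 10; y = λ·(30 - 10) - 42 ≡ 12. → (10, 12)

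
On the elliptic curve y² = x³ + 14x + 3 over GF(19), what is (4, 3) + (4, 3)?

(8, 0)

tangent at (4, 3): λ = (3·4² + 14)/(2·3) ≡ 5/6. 6⁻¹ ≡ 16 (mod 19), so λ ≡ 5·16 ≡ 4.
  x = λ² - 4 - 4 = 16 - 8 ≡ 8; y = λ·(4 - 8) - 3 ≡ 0. → (8, 0)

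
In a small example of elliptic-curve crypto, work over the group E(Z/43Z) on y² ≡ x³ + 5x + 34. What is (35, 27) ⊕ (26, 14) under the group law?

(35, 27) + (26, 14). λ = (14 - 27)/(26 - 35) ≡ 30/34 mod 43. 34⁻¹ ≡ 19 (mod 43), so λ ≡ 11.
  x = λ² - 35 - 26 = 121 - 61 ≡ 17; y = λ·(35 - 17) - 27 ≡ 42. → (17, 42)

(17, 42)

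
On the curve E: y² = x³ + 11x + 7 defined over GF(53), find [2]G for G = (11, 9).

(6, 36)

tangent at (11, 9): λ = (3·11² + 11)/(2·9) ≡ 3/18. 18⁻¹ ≡ 3 (mod 53), so λ ≡ 3·3 ≡ 9.
  x = λ² - 11 - 11 = 81 - 22 ≡ 6; y = λ·(11 - 6) - 9 ≡ 36. → (6, 36)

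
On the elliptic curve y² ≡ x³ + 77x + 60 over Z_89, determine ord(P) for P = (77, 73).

2P: tangent at (77, 73): λ = (3·77² + 77)/(2·73) ≡ 64/57. 57⁻¹ ≡ 25 (mod 89) since 57·25 = 1425 ≡ 1, so λ ≡ 64·25 ≡ 87.
  x = λ² - 77 - 77 = 7569 - 154 ≡ 28; y = λ·(77 - 28) - 73 ≡ 7. → (28, 7)
3P: (28, 7) + (77, 73). λ = (73 - 7)/(77 - 28) ≡ 66/49 mod 89. 49⁻¹ ≡ 20 (mod 89), so λ ≡ 74.
  x = λ² - 28 - 77 = 5476 - 105 ≡ 31; y = λ·(28 - 31) - 7 ≡ 38. → (31, 38)
4P: (31, 38) + (77, 73). λ = (73 - 38)/(77 - 31) ≡ 35/46 mod 89. 46⁻¹ ≡ 60 (mod 89), so λ ≡ 53.
  x = λ² - 31 - 77 = 2809 - 108 ≡ 31; y = λ·(31 - 31) - 38 ≡ 51. → (31, 51)
5P: (31, 51) + (77, 73). λ = (73 - 51)/(77 - 31) ≡ 22/46 mod 89. 46⁻¹ ≡ 60 (mod 89) since 46·60 = 2760 ≡ 1, so λ ≡ 74.
  x = λ² - 31 - 77 = 5476 - 108 ≡ 28; y = λ·(31 - 28) - 51 ≡ 82. → (28, 82)
6P: (28, 82) + (77, 73). λ = (73 - 82)/(77 - 28) ≡ 80/49 mod 89. 49⁻¹ ≡ 20 (mod 89), so λ ≡ 87.
  x = λ² - 28 - 77 = 7569 - 105 ≡ 77; y = λ·(28 - 77) - 82 ≡ 16. → (77, 16)
7P: (77, 16) + (77, 73): same x and y₁ ≡ -y₂, so the sum is 𝒪.
7P = 𝒪, so the order is 7.

7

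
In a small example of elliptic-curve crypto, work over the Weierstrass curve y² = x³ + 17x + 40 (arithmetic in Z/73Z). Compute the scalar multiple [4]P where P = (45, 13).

Repeated addition: build up to 4P.
2P: tangent at (45, 13): λ = (3·45² + 17)/(2·13) ≡ 33/26. 26⁻¹ ≡ 59 (mod 73), so λ ≡ 33·59 ≡ 49.
  x = λ² - 45 - 45 = 2401 - 90 ≡ 48; y = λ·(45 - 48) - 13 ≡ 59. → (48, 59)
3P: (48, 59) + (45, 13). λ = (13 - 59)/(45 - 48) ≡ 27/70 mod 73. 70⁻¹ ≡ 24 (mod 73), so λ ≡ 64.
  x = λ² - 48 - 45 = 4096 - 93 ≡ 61; y = λ·(48 - 61) - 59 ≡ 58. → (61, 58)
4P: (61, 58) + (45, 13). λ = (13 - 58)/(45 - 61) ≡ 28/57 mod 73. 57⁻¹ ≡ 41 (mod 73), so λ ≡ 53.
  x = λ² - 61 - 45 = 2809 - 106 ≡ 2; y = λ·(61 - 2) - 58 ≡ 3. → (2, 3)

(2, 3)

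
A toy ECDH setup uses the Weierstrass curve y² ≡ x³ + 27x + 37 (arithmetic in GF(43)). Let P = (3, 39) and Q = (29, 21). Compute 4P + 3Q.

(27, 14)

First 4P:
Double-and-add on 4 = (100)₂. Start with P = (3, 39) for the leading 1-bit.
double: tangent at (3, 39): λ = (3·3² + 27)/(2·39) ≡ 11/35. 35⁻¹ ≡ 16 (mod 43), so λ ≡ 11·16 ≡ 4.
  x = λ² - 3 - 3 = 16 - 6 ≡ 10; y = λ·(3 - 10) - 39 ≡ 19. → (10, 19)
double: tangent at (10, 19): λ = (3·10² + 27)/(2·19) ≡ 26/38. 38⁻¹ ≡ 17 (mod 43), so λ ≡ 26·17 ≡ 12.
  x = λ² - 10 - 10 = 144 - 20 ≡ 38; y = λ·(10 - 38) - 19 ≡ 32. → (38, 32)
4P = (38, 32).
Next 3Q:
Repeated addition: build up to 3Q.
2Q: tangent at (29, 21): λ = (3·29² + 27)/(2·21) ≡ 13/42. 42⁻¹ ≡ 42 (mod 43) since 42·42 = 1764 ≡ 1, so λ ≡ 13·42 ≡ 30.
  x = λ² - 29 - 29 = 900 - 58 ≡ 25; y = λ·(29 - 25) - 21 ≡ 13. → (25, 13)
3Q: (25, 13) + (29, 21). λ = (21 - 13)/(29 - 25) ≡ 8/4 mod 43. 4⁻¹ ≡ 11 (mod 43) since 4·11 = 44 ≡ 1, so λ ≡ 2.
  x = λ² - 25 - 29 = 4 - 54 ≡ 36; y = λ·(25 - 36) - 13 ≡ 8. → (36, 8)
3Q = (36, 8).
Finally 4P + 3Q:
(38, 32) + (36, 8). λ = (8 - 32)/(36 - 38) ≡ 19/41 mod 43. 41⁻¹ ≡ 21 (mod 43), so λ ≡ 12.
  x = λ² - 38 - 36 = 144 - 74 ≡ 27; y = λ·(38 - 27) - 32 ≡ 14. → (27, 14)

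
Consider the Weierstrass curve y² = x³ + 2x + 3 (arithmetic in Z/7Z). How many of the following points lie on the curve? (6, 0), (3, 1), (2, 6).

(6, 0): 0² ≡ 0, rhs ≡ 0 → on.
(3, 1): 1² ≡ 1, rhs ≡ 1 → on.
(2, 6): 6² ≡ 1, rhs ≡ 1 → on.

3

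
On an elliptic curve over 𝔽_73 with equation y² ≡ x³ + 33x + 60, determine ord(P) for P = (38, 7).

2P: tangent at (38, 7): λ = (3·38² + 33)/(2·7) ≡ 58/14. 14⁻¹ ≡ 47 (mod 73) since 14·47 = 658 ≡ 1, so λ ≡ 58·47 ≡ 25.
  x = λ² - 38 - 38 = 625 - 76 ≡ 38; y = λ·(38 - 38) - 7 ≡ 66. → (38, 66)
3P: (38, 66) + (38, 7): same x and y₁ ≡ -y₂, so the sum is ∞.
3P = ∞, so the order is 3.

3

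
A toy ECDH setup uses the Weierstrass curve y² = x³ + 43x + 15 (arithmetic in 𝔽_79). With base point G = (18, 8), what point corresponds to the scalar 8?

Double-and-add on 8 = (1000)₂. Start with G = (18, 8) for the leading 1-bit.
double: tangent at (18, 8): λ = (3·18² + 43)/(2·8) ≡ 67/16. 16⁻¹ ≡ 5 (mod 79) since 16·5 = 80 ≡ 1, so λ ≡ 67·5 ≡ 19.
  x = λ² - 18 - 18 = 361 - 36 ≡ 9; y = λ·(18 - 9) - 8 ≡ 5. → (9, 5)
double: tangent at (9, 5): λ = (3·9² + 43)/(2·5) ≡ 49/10. 10⁻¹ ≡ 8 (mod 79), so λ ≡ 49·8 ≡ 76.
  x = λ² - 9 - 9 = 5776 - 18 ≡ 70; y = λ·(9 - 70) - 5 ≡ 20. → (70, 20)
double: tangent at (70, 20): λ = (3·70² + 43)/(2·20) ≡ 49/40. 40⁻¹ ≡ 2 (mod 79) since 40·2 = 80 ≡ 1, so λ ≡ 49·2 ≡ 19.
  x = λ² - 70 - 70 = 361 - 140 ≡ 63; y = λ·(70 - 63) - 20 ≡ 34. → (63, 34)

(63, 34)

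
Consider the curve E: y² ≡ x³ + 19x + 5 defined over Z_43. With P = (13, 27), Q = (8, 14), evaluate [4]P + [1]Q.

First 4P:
Double-and-add on 4 = (100)₂. Start with P = (13, 27) for the leading 1-bit.
double: tangent at (13, 27): λ = (3·13² + 19)/(2·27) ≡ 10/11. 11⁻¹ ≡ 4 (mod 43) since 11·4 = 44 ≡ 1, so λ ≡ 10·4 ≡ 40.
  x = λ² - 13 - 13 = 1600 - 26 ≡ 26; y = λ·(13 - 26) - 27 ≡ 12. → (26, 12)
double: tangent at (26, 12): λ = (3·26² + 19)/(2·12) ≡ 26/24. 24⁻¹ ≡ 9 (mod 43), so λ ≡ 26·9 ≡ 19.
  x = λ² - 26 - 26 = 361 - 52 ≡ 8; y = λ·(26 - 8) - 12 ≡ 29. → (8, 29)
4P = (8, 29).
Finally 4P + Q:
(8, 29) + (8, 14): same x and y₁ ≡ -y₂, so the sum is O.

O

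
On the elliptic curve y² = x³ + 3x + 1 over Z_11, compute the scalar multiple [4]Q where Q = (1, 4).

Repeated addition: build up to 4Q.
2Q: tangent at (1, 4): λ = (3·1² + 3)/(2·4) ≡ 6/8. 8⁻¹ ≡ 7 (mod 11) since 8·7 = 56 ≡ 1, so λ ≡ 6·7 ≡ 9.
  x = λ² - 1 - 1 = 81 - 2 ≡ 2; y = λ·(1 - 2) - 4 ≡ 9. → (2, 9)
3Q: (2, 9) + (1, 4). λ = (4 - 9)/(1 - 2) ≡ 6/10 mod 11. 10⁻¹ ≡ 10 (mod 11) since 10·10 = 100 ≡ 1, so λ ≡ 5.
  x = λ² - 2 - 1 = 25 - 3 ≡ 0; y = λ·(2 - 0) - 9 ≡ 1. → (0, 1)
4Q: (0, 1) + (1, 4). λ = (4 - 1)/(1 - 0) ≡ 3/1 mod 11. 1⁻¹ ≡ 1 (mod 11), so λ ≡ 3.
  x = λ² - 0 - 1 = 9 - 1 ≡ 8; y = λ·(0 - 8) - 1 ≡ 8. → (8, 8)

(8, 8)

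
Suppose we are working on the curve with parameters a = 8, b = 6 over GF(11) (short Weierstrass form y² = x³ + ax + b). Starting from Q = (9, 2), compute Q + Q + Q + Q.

(1, 2)

Repeated addition: build up to 4Q.
2Q: tangent at (9, 2): λ = (3·9² + 8)/(2·2) ≡ 9/4. 4⁻¹ ≡ 3 (mod 11), so λ ≡ 9·3 ≡ 5.
  x = λ² - 9 - 9 = 25 - 18 ≡ 7; y = λ·(9 - 7) - 2 ≡ 8. → (7, 8)
3Q: (7, 8) + (9, 2). λ = (2 - 8)/(9 - 7) ≡ 5/2 mod 11. 2⁻¹ ≡ 6 (mod 11), so λ ≡ 8.
  x = λ² - 7 - 9 = 64 - 16 ≡ 4; y = λ·(7 - 4) - 8 ≡ 5. → (4, 5)
4Q: (4, 5) + (9, 2). λ = (2 - 5)/(9 - 4) ≡ 8/5 mod 11. 5⁻¹ ≡ 9 (mod 11) since 5·9 = 45 ≡ 1, so λ ≡ 6.
  x = λ² - 4 - 9 = 36 - 13 ≡ 1; y = λ·(4 - 1) - 5 ≡ 2. → (1, 2)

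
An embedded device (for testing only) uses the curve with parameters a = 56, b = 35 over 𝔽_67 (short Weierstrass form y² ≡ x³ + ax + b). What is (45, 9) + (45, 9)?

(12, 31)

tangent at (45, 9): λ = (3·45² + 56)/(2·9) ≡ 34/18. 18⁻¹ ≡ 41 (mod 67) since 18·41 = 738 ≡ 1, so λ ≡ 34·41 ≡ 54.
  x = λ² - 45 - 45 = 2916 - 90 ≡ 12; y = λ·(45 - 12) - 9 ≡ 31. → (12, 31)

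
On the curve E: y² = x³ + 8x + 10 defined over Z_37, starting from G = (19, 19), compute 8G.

(19, 18)

Double-and-add on 8 = (1000)₂. Start with G = (19, 19) for the leading 1-bit.
double: tangent at (19, 19): λ = (3·19² + 8)/(2·19) ≡ 18/1. 1⁻¹ ≡ 1 (mod 37), so λ ≡ 18·1 ≡ 18.
  x = λ² - 19 - 19 = 324 - 38 ≡ 27; y = λ·(19 - 27) - 19 ≡ 22. → (27, 22)
double: tangent at (27, 22): λ = (3·27² + 8)/(2·22) ≡ 12/7. 7⁻¹ ≡ 16 (mod 37) since 7·16 = 112 ≡ 1, so λ ≡ 12·16 ≡ 7.
  x = λ² - 27 - 27 = 49 - 54 ≡ 32; y = λ·(27 - 32) - 22 ≡ 17. → (32, 17)
double: tangent at (32, 17): λ = (3·32² + 8)/(2·17) ≡ 9/34. 34⁻¹ ≡ 12 (mod 37), so λ ≡ 9·12 ≡ 34.
  x = λ² - 32 - 32 = 1156 - 64 ≡ 19; y = λ·(32 - 19) - 17 ≡ 18. → (19, 18)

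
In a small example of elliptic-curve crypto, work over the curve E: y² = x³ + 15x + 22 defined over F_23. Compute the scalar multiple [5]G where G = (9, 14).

Double-and-add on 5 = (101)₂. Start with G = (9, 14) for the leading 1-bit.
double: tangent at (9, 14): λ = (3·9² + 15)/(2·14) ≡ 5/5. 5⁻¹ ≡ 14 (mod 23), so λ ≡ 5·14 ≡ 1.
  x = λ² - 9 - 9 = 1 - 18 ≡ 6; y = λ·(9 - 6) - 14 ≡ 12. → (6, 12)
double: tangent at (6, 12): λ = (3·6² + 15)/(2·12) ≡ 8/1. 1⁻¹ ≡ 1 (mod 23), so λ ≡ 8·1 ≡ 8.
  x = λ² - 6 - 6 = 64 - 12 ≡ 6; y = λ·(6 - 6) - 12 ≡ 11. → (6, 11)
add G: (6, 11) + (9, 14). λ = (14 - 11)/(9 - 6) ≡ 3/3 mod 23. 3⁻¹ ≡ 8 (mod 23) since 3·8 = 24 ≡ 1, so λ ≡ 1.
  x = λ² - 6 - 9 = 1 - 15 ≡ 9; y = λ·(6 - 9) - 11 ≡ 9. → (9, 9)

(9, 9)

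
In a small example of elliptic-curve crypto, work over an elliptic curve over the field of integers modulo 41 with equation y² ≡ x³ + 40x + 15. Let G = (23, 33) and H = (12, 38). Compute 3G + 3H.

First 3G:
Repeated addition: build up to 3G.
2G: tangent at (23, 33): λ = (3·23² + 40)/(2·33) ≡ 28/25. 25⁻¹ ≡ 23 (mod 41), so λ ≡ 28·23 ≡ 29.
  x = λ² - 23 - 23 = 841 - 46 ≡ 16; y = λ·(23 - 16) - 33 ≡ 6. → (16, 6)
3G: (16, 6) + (23, 33). λ = (33 - 6)/(23 - 16) ≡ 27/7 mod 41. 7⁻¹ ≡ 6 (mod 41) since 7·6 = 42 ≡ 1, so λ ≡ 39.
  x = λ² - 16 - 23 = 1521 - 39 ≡ 6; y = λ·(16 - 6) - 6 ≡ 15. → (6, 15)
3G = (6, 15).
Next 3H:
Repeated addition: build up to 3H.
2H: tangent at (12, 38): λ = (3·12² + 40)/(2·38) ≡ 21/35. 35⁻¹ ≡ 34 (mod 41), so λ ≡ 21·34 ≡ 17.
  x = λ² - 12 - 12 = 289 - 24 ≡ 19; y = λ·(12 - 19) - 38 ≡ 7. → (19, 7)
3H: (19, 7) + (12, 38). λ = (38 - 7)/(12 - 19) ≡ 31/34 mod 41. 34⁻¹ ≡ 35 (mod 41) since 34·35 = 1190 ≡ 1, so λ ≡ 19.
  x = λ² - 19 - 12 = 361 - 31 ≡ 2; y = λ·(19 - 2) - 7 ≡ 29. → (2, 29)
3H = (2, 29).
Finally 3G + 3H:
(6, 15) + (2, 29). λ = (29 - 15)/(2 - 6) ≡ 14/37 mod 41. 37⁻¹ ≡ 10 (mod 41), so λ ≡ 17.
  x = λ² - 6 - 2 = 289 - 8 ≡ 35; y = λ·(6 - 35) - 15 ≡ 25. → (35, 25)

(35, 25)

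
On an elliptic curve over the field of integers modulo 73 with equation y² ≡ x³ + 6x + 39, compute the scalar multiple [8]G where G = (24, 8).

(34, 45)

Repeated addition: build up to 8G.
2G: tangent at (24, 8): λ = (3·24² + 6)/(2·8) ≡ 55/16. 16⁻¹ ≡ 32 (mod 73), so λ ≡ 55·32 ≡ 8.
  x = λ² - 24 - 24 = 64 - 48 ≡ 16; y = λ·(24 - 16) - 8 ≡ 56. → (16, 56)
3G: (16, 56) + (24, 8). λ = (8 - 56)/(24 - 16) ≡ 25/8 mod 73. 8⁻¹ ≡ 64 (mod 73), so λ ≡ 67.
  x = λ² - 16 - 24 = 4489 - 40 ≡ 69; y = λ·(16 - 69) - 56 ≡ 43. → (69, 43)
4G: (69, 43) + (24, 8). λ = (8 - 43)/(24 - 69) ≡ 38/28 mod 73. 28⁻¹ ≡ 60 (mod 73) since 28·60 = 1680 ≡ 1, so λ ≡ 17.
  x = λ² - 69 - 24 = 289 - 93 ≡ 50; y = λ·(69 - 50) - 43 ≡ 61. → (50, 61)
5G: (50, 61) + (24, 8). λ = (8 - 61)/(24 - 50) ≡ 20/47 mod 73. 47⁻¹ ≡ 14 (mod 73), so λ ≡ 61.
  x = λ² - 50 - 24 = 3721 - 74 ≡ 70; y = λ·(50 - 70) - 61 ≡ 33. → (70, 33)
6G: (70, 33) + (24, 8). λ = (8 - 33)/(24 - 70) ≡ 48/27 mod 73. 27⁻¹ ≡ 46 (mod 73), so λ ≡ 18.
  x = λ² - 70 - 24 = 324 - 94 ≡ 11; y = λ·(70 - 11) - 33 ≡ 7. → (11, 7)
7G: (11, 7) + (24, 8). λ = (8 - 7)/(24 - 11) ≡ 1/13 mod 73. 13⁻¹ ≡ 45 (mod 73), so λ ≡ 45.
  x = λ² - 11 - 24 = 2025 - 35 ≡ 19; y = λ·(11 - 19) - 7 ≡ 71. → (19, 71)
8G: (19, 71) + (24, 8). λ = (8 - 71)/(24 - 19) ≡ 10/5 mod 73. 5⁻¹ ≡ 44 (mod 73), so λ ≡ 2.
  x = λ² - 19 - 24 = 4 - 43 ≡ 34; y = λ·(19 - 34) - 71 ≡ 45. → (34, 45)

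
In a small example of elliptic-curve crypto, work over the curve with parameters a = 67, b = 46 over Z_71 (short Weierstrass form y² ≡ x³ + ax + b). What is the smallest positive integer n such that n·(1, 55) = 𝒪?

2P: tangent at (1, 55): λ = (3·1² + 67)/(2·55) ≡ 70/39. 39⁻¹ ≡ 51 (mod 71), so λ ≡ 70·51 ≡ 20.
  x = λ² - 1 - 1 = 400 - 2 ≡ 43; y = λ·(1 - 43) - 55 ≡ 28. → (43, 28)
3P: (43, 28) + (1, 55). λ = (55 - 28)/(1 - 43) ≡ 27/29 mod 71. 29⁻¹ ≡ 49 (mod 71) since 29·49 = 1421 ≡ 1, so λ ≡ 45.
  x = λ² - 43 - 1 = 2025 - 44 ≡ 64; y = λ·(43 - 64) - 28 ≡ 21. → (64, 21)
4P: (64, 21) + (1, 55). λ = (55 - 21)/(1 - 64) ≡ 34/8 mod 71. 8⁻¹ ≡ 9 (mod 71), so λ ≡ 22.
  x = λ² - 64 - 1 = 484 - 65 ≡ 64; y = λ·(64 - 64) - 21 ≡ 50. → (64, 50)
5P: (64, 50) + (1, 55). λ = (55 - 50)/(1 - 64) ≡ 5/8 mod 71. 8⁻¹ ≡ 9 (mod 71) since 8·9 = 72 ≡ 1, so λ ≡ 45.
  x = λ² - 64 - 1 = 2025 - 65 ≡ 43; y = λ·(64 - 43) - 50 ≡ 43. → (43, 43)
6P: (43, 43) + (1, 55). λ = (55 - 43)/(1 - 43) ≡ 12/29 mod 71. 29⁻¹ ≡ 49 (mod 71), so λ ≡ 20.
  x = λ² - 43 - 1 = 400 - 44 ≡ 1; y = λ·(43 - 1) - 43 ≡ 16. → (1, 16)
7P: (1, 16) + (1, 55): same x and y₁ ≡ -y₂, so the sum is 𝒪.
7P = 𝒪, so the order is 7.

7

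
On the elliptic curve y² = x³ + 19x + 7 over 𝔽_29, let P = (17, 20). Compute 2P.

tangent at (17, 20): λ = (3·17² + 19)/(2·20) ≡ 16/11. 11⁻¹ ≡ 8 (mod 29), so λ ≡ 16·8 ≡ 12.
  x = λ² - 17 - 17 = 144 - 34 ≡ 23; y = λ·(17 - 23) - 20 ≡ 24. → (23, 24)

(23, 24)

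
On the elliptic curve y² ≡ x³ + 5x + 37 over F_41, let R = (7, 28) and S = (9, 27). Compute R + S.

(15, 17)

(7, 28) + (9, 27). λ = (27 - 28)/(9 - 7) ≡ 40/2 mod 41. 2⁻¹ ≡ 21 (mod 41) since 2·21 = 42 ≡ 1, so λ ≡ 20.
  x = λ² - 7 - 9 = 400 - 16 ≡ 15; y = λ·(7 - 15) - 28 ≡ 17. → (15, 17)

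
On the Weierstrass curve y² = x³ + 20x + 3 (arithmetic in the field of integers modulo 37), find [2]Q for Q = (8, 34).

(32, 0)

tangent at (8, 34): λ = (3·8² + 20)/(2·34) ≡ 27/31. 31⁻¹ ≡ 6 (mod 37), so λ ≡ 27·6 ≡ 14.
  x = λ² - 8 - 8 = 196 - 16 ≡ 32; y = λ·(8 - 32) - 34 ≡ 0. → (32, 0)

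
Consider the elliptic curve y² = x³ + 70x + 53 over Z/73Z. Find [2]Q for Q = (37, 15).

tangent at (37, 15): λ = (3·37² + 70)/(2·15) ≡ 16/30. 30⁻¹ ≡ 56 (mod 73), so λ ≡ 16·56 ≡ 20.
  x = λ² - 37 - 37 = 400 - 74 ≡ 34; y = λ·(37 - 34) - 15 ≡ 45. → (34, 45)

(34, 45)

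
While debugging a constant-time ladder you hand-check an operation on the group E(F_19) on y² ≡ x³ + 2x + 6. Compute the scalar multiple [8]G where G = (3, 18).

(10, 0)

Double-and-add on 8 = (1000)₂. Start with G = (3, 18) for the leading 1-bit.
double: tangent at (3, 18): λ = (3·3² + 2)/(2·18) ≡ 10/17. 17⁻¹ ≡ 9 (mod 19), so λ ≡ 10·9 ≡ 14.
  x = λ² - 3 - 3 = 196 - 6 ≡ 0; y = λ·(3 - 0) - 18 ≡ 5. → (0, 5)
double: tangent at (0, 5): λ = (3·0² + 2)/(2·5) ≡ 2/10. 10⁻¹ ≡ 2 (mod 19), so λ ≡ 2·2 ≡ 4.
  x = λ² - 0 - 0 = 16 - 0 ≡ 16; y = λ·(0 - 16) - 5 ≡ 7. → (16, 7)
double: tangent at (16, 7): λ = (3·16² + 2)/(2·7) ≡ 10/14. 14⁻¹ ≡ 15 (mod 19) since 14·15 = 210 ≡ 1, so λ ≡ 10·15 ≡ 17.
  x = λ² - 16 - 16 = 289 - 32 ≡ 10; y = λ·(16 - 10) - 7 ≡ 0. → (10, 0)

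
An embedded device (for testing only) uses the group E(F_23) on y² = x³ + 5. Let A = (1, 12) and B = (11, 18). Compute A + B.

(4, 0)

(1, 12) + (11, 18). λ = (18 - 12)/(11 - 1) ≡ 6/10 mod 23. 10⁻¹ ≡ 7 (mod 23), so λ ≡ 19.
  x = λ² - 1 - 11 = 361 - 12 ≡ 4; y = λ·(1 - 4) - 12 ≡ 0. → (4, 0)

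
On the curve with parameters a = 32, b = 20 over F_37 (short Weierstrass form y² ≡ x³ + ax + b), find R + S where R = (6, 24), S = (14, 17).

(1, 4)

(6, 24) + (14, 17). λ = (17 - 24)/(14 - 6) ≡ 30/8 mod 37. 8⁻¹ ≡ 14 (mod 37), so λ ≡ 13.
  x = λ² - 6 - 14 = 169 - 20 ≡ 1; y = λ·(6 - 1) - 24 ≡ 4. → (1, 4)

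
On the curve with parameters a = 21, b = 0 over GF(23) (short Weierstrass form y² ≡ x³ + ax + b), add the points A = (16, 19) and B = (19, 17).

(16, 19) + (19, 17). λ = (17 - 19)/(19 - 16) ≡ 21/3 mod 23. 3⁻¹ ≡ 8 (mod 23) since 3·8 = 24 ≡ 1, so λ ≡ 7.
  x = λ² - 16 - 19 = 49 - 35 ≡ 14; y = λ·(16 - 14) - 19 ≡ 18. → (14, 18)

(14, 18)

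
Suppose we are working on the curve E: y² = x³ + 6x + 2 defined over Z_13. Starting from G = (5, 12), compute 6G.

(5, 12)

Repeated addition: build up to 6G.
2G: tangent at (5, 12): λ = (3·5² + 6)/(2·12) ≡ 3/11. 11⁻¹ ≡ 6 (mod 13), so λ ≡ 3·6 ≡ 5.
  x = λ² - 5 - 5 = 25 - 10 ≡ 2; y = λ·(5 - 2) - 12 ≡ 3. → (2, 3)
3G: (2, 3) + (5, 12). λ = (12 - 3)/(5 - 2) ≡ 9/3 mod 13. 3⁻¹ ≡ 9 (mod 13), so λ ≡ 3.
  x = λ² - 2 - 5 = 9 - 7 ≡ 2; y = λ·(2 - 2) - 3 ≡ 10. → (2, 10)
4G: (2, 10) + (5, 12). λ = (12 - 10)/(5 - 2) ≡ 2/3 mod 13. 3⁻¹ ≡ 9 (mod 13), so λ ≡ 5.
  x = λ² - 2 - 5 = 25 - 7 ≡ 5; y = λ·(2 - 5) - 10 ≡ 1. → (5, 1)
5G: (5, 1) + (5, 12): same x and y₁ ≡ -y₂, so the sum is O.
6G: O + (5, 12) = (5, 12) (identity).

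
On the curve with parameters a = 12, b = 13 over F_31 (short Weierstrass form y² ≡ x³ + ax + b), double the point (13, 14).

(19, 1)

tangent at (13, 14): λ = (3·13² + 12)/(2·14) ≡ 23/28. 28⁻¹ ≡ 10 (mod 31), so λ ≡ 23·10 ≡ 13.
  x = λ² - 13 - 13 = 169 - 26 ≡ 19; y = λ·(13 - 19) - 14 ≡ 1. → (19, 1)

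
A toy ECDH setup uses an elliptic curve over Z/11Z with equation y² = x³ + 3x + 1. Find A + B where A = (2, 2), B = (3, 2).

(2, 2) + (3, 2). λ = (2 - 2)/(3 - 2) ≡ 0/1 mod 11. 1⁻¹ ≡ 1 (mod 11), so λ ≡ 0.
  x = λ² - 2 - 3 = 0 - 5 ≡ 6; y = λ·(2 - 6) - 2 ≡ 9. → (6, 9)

(6, 9)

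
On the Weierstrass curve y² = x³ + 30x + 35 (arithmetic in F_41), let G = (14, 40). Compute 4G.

Repeated addition: build up to 4G.
2G: tangent at (14, 40): λ = (3·14² + 30)/(2·40) ≡ 3/39. 39⁻¹ ≡ 20 (mod 41), so λ ≡ 3·20 ≡ 19.
  x = λ² - 14 - 14 = 361 - 28 ≡ 5; y = λ·(14 - 5) - 40 ≡ 8. → (5, 8)
3G: (5, 8) + (14, 40). λ = (40 - 8)/(14 - 5) ≡ 32/9 mod 41. 9⁻¹ ≡ 32 (mod 41), so λ ≡ 40.
  x = λ² - 5 - 14 = 1600 - 19 ≡ 23; y = λ·(5 - 23) - 8 ≡ 10. → (23, 10)
4G: (23, 10) + (14, 40). λ = (40 - 10)/(14 - 23) ≡ 30/32 mod 41. 32⁻¹ ≡ 9 (mod 41), so λ ≡ 24.
  x = λ² - 23 - 14 = 576 - 37 ≡ 6; y = λ·(23 - 6) - 10 ≡ 29. → (6, 29)

(6, 29)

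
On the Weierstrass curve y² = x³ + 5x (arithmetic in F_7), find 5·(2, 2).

Write G = (2, 2).
Repeated addition: build up to 5G.
2G: tangent at (2, 2): λ = (3·2² + 5)/(2·2) ≡ 3/4. 4⁻¹ ≡ 2 (mod 7), so λ ≡ 3·2 ≡ 6.
  x = λ² - 2 - 2 = 36 - 4 ≡ 4; y = λ·(2 - 4) - 2 ≡ 0. → (4, 0)
3G: (4, 0) + (2, 2). λ = (2 - 0)/(2 - 4) ≡ 2/5 mod 7. 5⁻¹ ≡ 3 (mod 7), so λ ≡ 6.
  x = λ² - 4 - 2 = 36 - 6 ≡ 2; y = λ·(4 - 2) - 0 ≡ 5. → (2, 5)
4G: (2, 5) + (2, 2): same x and y₁ ≡ -y₂, so the sum is O.
5G: O + (2, 2) = (2, 2) (identity).

(2, 2)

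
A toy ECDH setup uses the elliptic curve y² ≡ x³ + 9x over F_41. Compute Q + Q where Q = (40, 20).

(23, 22)

tangent at (40, 20): λ = (3·40² + 9)/(2·20) ≡ 12/40. 40⁻¹ ≡ 40 (mod 41), so λ ≡ 12·40 ≡ 29.
  x = λ² - 40 - 40 = 841 - 80 ≡ 23; y = λ·(40 - 23) - 20 ≡ 22. → (23, 22)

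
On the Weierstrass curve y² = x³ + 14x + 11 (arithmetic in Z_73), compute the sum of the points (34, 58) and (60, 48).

(34, 58) + (60, 48). λ = (48 - 58)/(60 - 34) ≡ 63/26 mod 73. 26⁻¹ ≡ 59 (mod 73), so λ ≡ 67.
  x = λ² - 34 - 60 = 4489 - 94 ≡ 15; y = λ·(34 - 15) - 58 ≡ 47. → (15, 47)

(15, 47)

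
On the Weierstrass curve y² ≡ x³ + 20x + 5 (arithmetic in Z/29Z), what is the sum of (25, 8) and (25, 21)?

The two points share x = 25 and their y-coordinates satisfy 8 + 21 ≡ 0 (mod 29), so they are inverses. Their sum is ∞.

O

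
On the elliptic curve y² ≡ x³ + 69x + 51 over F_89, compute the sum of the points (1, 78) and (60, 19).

(29, 39)

(1, 78) + (60, 19). λ = (19 - 78)/(60 - 1) ≡ 30/59 mod 89. 59⁻¹ ≡ 86 (mod 89), so λ ≡ 88.
  x = λ² - 1 - 60 = 7744 - 61 ≡ 29; y = λ·(1 - 29) - 78 ≡ 39. → (29, 39)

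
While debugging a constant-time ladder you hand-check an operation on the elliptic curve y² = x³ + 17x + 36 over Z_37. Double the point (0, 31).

(11, 0)

tangent at (0, 31): λ = (3·0² + 17)/(2·31) ≡ 17/25. 25⁻¹ ≡ 3 (mod 37) since 25·3 = 75 ≡ 1, so λ ≡ 17·3 ≡ 14.
  x = λ² - 0 - 0 = 196 - 0 ≡ 11; y = λ·(0 - 11) - 31 ≡ 0. → (11, 0)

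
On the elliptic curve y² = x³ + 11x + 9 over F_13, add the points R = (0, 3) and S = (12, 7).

(4, 0)

(0, 3) + (12, 7). λ = (7 - 3)/(12 - 0) ≡ 4/12 mod 13. 12⁻¹ ≡ 12 (mod 13) since 12·12 = 144 ≡ 1, so λ ≡ 9.
  x = λ² - 0 - 12 = 81 - 12 ≡ 4; y = λ·(0 - 4) - 3 ≡ 0. → (4, 0)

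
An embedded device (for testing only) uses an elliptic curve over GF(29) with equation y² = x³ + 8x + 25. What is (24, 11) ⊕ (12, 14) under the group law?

(13, 8)

(24, 11) + (12, 14). λ = (14 - 11)/(12 - 24) ≡ 3/17 mod 29. 17⁻¹ ≡ 12 (mod 29) since 17·12 = 204 ≡ 1, so λ ≡ 7.
  x = λ² - 24 - 12 = 49 - 36 ≡ 13; y = λ·(24 - 13) - 11 ≡ 8. → (13, 8)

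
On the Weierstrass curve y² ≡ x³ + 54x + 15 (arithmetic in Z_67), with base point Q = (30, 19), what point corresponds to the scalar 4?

(34, 33)

Double-and-add on 4 = (100)₂. Start with Q = (30, 19) for the leading 1-bit.
double: tangent at (30, 19): λ = (3·30² + 54)/(2·19) ≡ 7/38. 38⁻¹ ≡ 30 (mod 67) since 38·30 = 1140 ≡ 1, so λ ≡ 7·30 ≡ 9.
  x = λ² - 30 - 30 = 81 - 60 ≡ 21; y = λ·(30 - 21) - 19 ≡ 62. → (21, 62)
double: tangent at (21, 62): λ = (3·21² + 54)/(2·62) ≡ 37/57. 57⁻¹ ≡ 20 (mod 67) since 57·20 = 1140 ≡ 1, so λ ≡ 37·20 ≡ 3.
  x = λ² - 21 - 21 = 9 - 42 ≡ 34; y = λ·(21 - 34) - 62 ≡ 33. → (34, 33)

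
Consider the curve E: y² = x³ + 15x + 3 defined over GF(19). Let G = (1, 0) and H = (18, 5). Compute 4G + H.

First 4G:
Double-and-add on 4 = (100)₂. Start with G = (1, 0) for the leading 1-bit.
double: (1, 0) + (1, 0): same x and y₁ ≡ -y₂, so the sum is 𝒪.
double: 𝒪 + 𝒪 = 𝒪 (identity).
4G = 𝒪.
Finally 4G + H:
𝒪 + (18, 5) = (18, 5) (identity).

(18, 5)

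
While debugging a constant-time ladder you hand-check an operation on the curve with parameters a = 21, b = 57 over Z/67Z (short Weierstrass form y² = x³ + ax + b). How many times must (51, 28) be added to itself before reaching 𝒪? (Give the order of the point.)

10

2P: tangent at (51, 28): λ = (3·51² + 21)/(2·28) ≡ 52/56. 56⁻¹ ≡ 6 (mod 67), so λ ≡ 52·6 ≡ 44.
  x = λ² - 51 - 51 = 1936 - 102 ≡ 25; y = λ·(51 - 25) - 28 ≡ 44. → (25, 44)
3P: (25, 44) + (51, 28). λ = (28 - 44)/(51 - 25) ≡ 51/26 mod 67. 26⁻¹ ≡ 49 (mod 67) since 26·49 = 1274 ≡ 1, so λ ≡ 20.
  x = λ² - 25 - 51 = 400 - 76 ≡ 56; y = λ·(25 - 56) - 44 ≡ 6. → (56, 6)
4P: (56, 6) + (51, 28). λ = (28 - 6)/(51 - 56) ≡ 22/62 mod 67. 62⁻¹ ≡ 40 (mod 67), so λ ≡ 9.
  x = λ² - 56 - 51 = 81 - 107 ≡ 41; y = λ·(56 - 41) - 6 ≡ 62. → (41, 62)
5P: (41, 62) + (51, 28). λ = (28 - 62)/(51 - 41) ≡ 33/10 mod 67. 10⁻¹ ≡ 47 (mod 67), so λ ≡ 10.
  x = λ² - 41 - 51 = 100 - 92 ≡ 8; y = λ·(41 - 8) - 62 ≡ 0. → (8, 0)
6P: (8, 0) + (51, 28). λ = (28 - 0)/(51 - 8) ≡ 28/43 mod 67. 43⁻¹ ≡ 53 (mod 67), so λ ≡ 10.
  x = λ² - 8 - 51 = 100 - 59 ≡ 41; y = λ·(8 - 41) - 0 ≡ 5. → (41, 5)
7P: (41, 5) + (51, 28). λ = (28 - 5)/(51 - 41) ≡ 23/10 mod 67. 10⁻¹ ≡ 47 (mod 67), so λ ≡ 9.
  x = λ² - 41 - 51 = 81 - 92 ≡ 56; y = λ·(41 - 56) - 5 ≡ 61. → (56, 61)
8P: (56, 61) + (51, 28). λ = (28 - 61)/(51 - 56) ≡ 34/62 mod 67. 62⁻¹ ≡ 40 (mod 67) since 62·40 = 2480 ≡ 1, so λ ≡ 20.
  x = λ² - 56 - 51 = 400 - 107 ≡ 25; y = λ·(56 - 25) - 61 ≡ 23. → (25, 23)
9P: (25, 23) + (51, 28). λ = (28 - 23)/(51 - 25) ≡ 5/26 mod 67. 26⁻¹ ≡ 49 (mod 67) since 26·49 = 1274 ≡ 1, so λ ≡ 44.
  x = λ² - 25 - 51 = 1936 - 76 ≡ 51; y = λ·(25 - 51) - 23 ≡ 39. → (51, 39)
10P: (51, 39) + (51, 28): same x and y₁ ≡ -y₂, so the sum is 𝒪.
10P = 𝒪, so the order is 10.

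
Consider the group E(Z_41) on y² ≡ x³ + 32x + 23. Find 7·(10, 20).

Write Q = (10, 20).
Repeated addition: build up to 7Q.
2Q: tangent at (10, 20): λ = (3·10² + 32)/(2·20) ≡ 4/40. 40⁻¹ ≡ 40 (mod 41), so λ ≡ 4·40 ≡ 37.
  x = λ² - 10 - 10 = 1369 - 20 ≡ 37; y = λ·(10 - 37) - 20 ≡ 6. → (37, 6)
3Q: (37, 6) + (10, 20). λ = (20 - 6)/(10 - 37) ≡ 14/14 mod 41. 14⁻¹ ≡ 3 (mod 41) since 14·3 = 42 ≡ 1, so λ ≡ 1.
  x = λ² - 37 - 10 = 1 - 47 ≡ 36; y = λ·(37 - 36) - 6 ≡ 36. → (36, 36)
4Q: (36, 36) + (10, 20). λ = (20 - 36)/(10 - 36) ≡ 25/15 mod 41. 15⁻¹ ≡ 11 (mod 41) since 15·11 = 165 ≡ 1, so λ ≡ 29.
  x = λ² - 36 - 10 = 841 - 46 ≡ 16; y = λ·(36 - 16) - 36 ≡ 11. → (16, 11)
5Q: (16, 11) + (10, 20). λ = (20 - 11)/(10 - 16) ≡ 9/35 mod 41. 35⁻¹ ≡ 34 (mod 41), so λ ≡ 19.
  x = λ² - 16 - 10 = 361 - 26 ≡ 7; y = λ·(16 - 7) - 11 ≡ 37. → (7, 37)
6Q: (7, 37) + (10, 20). λ = (20 - 37)/(10 - 7) ≡ 24/3 mod 41. 3⁻¹ ≡ 14 (mod 41), so λ ≡ 8.
  x = λ² - 7 - 10 = 64 - 17 ≡ 6; y = λ·(7 - 6) - 37 ≡ 12. → (6, 12)
7Q: (6, 12) + (10, 20). λ = (20 - 12)/(10 - 6) ≡ 8/4 mod 41. 4⁻¹ ≡ 31 (mod 41) since 4·31 = 124 ≡ 1, so λ ≡ 2.
  x = λ² - 6 - 10 = 4 - 16 ≡ 29; y = λ·(6 - 29) - 12 ≡ 24. → (29, 24)

(29, 24)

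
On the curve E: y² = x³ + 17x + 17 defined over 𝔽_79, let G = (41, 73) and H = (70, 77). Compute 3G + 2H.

First 3G:
Repeated addition: build up to 3G.
2G: tangent at (41, 73): λ = (3·41² + 17)/(2·73) ≡ 4/67. 67⁻¹ ≡ 46 (mod 79), so λ ≡ 4·46 ≡ 26.
  x = λ² - 41 - 41 = 676 - 82 ≡ 41; y = λ·(41 - 41) - 73 ≡ 6. → (41, 6)
3G: (41, 6) + (41, 73): same x and y₁ ≡ -y₂, so the sum is O.
3G = O.
Next 2H:
Repeated addition: build up to 2H.
2H: tangent at (70, 77): λ = (3·70² + 17)/(2·77) ≡ 23/75. 75⁻¹ ≡ 59 (mod 79), so λ ≡ 23·59 ≡ 14.
  x = λ² - 70 - 70 = 196 - 140 ≡ 56; y = λ·(70 - 56) - 77 ≡ 40. → (56, 40)
2H = (56, 40).
Finally 3G + 2H:
O + (56, 40) = (56, 40) (identity).

(56, 40)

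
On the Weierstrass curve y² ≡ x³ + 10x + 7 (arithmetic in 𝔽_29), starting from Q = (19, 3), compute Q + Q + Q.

Repeated addition: build up to 3Q.
2Q: tangent at (19, 3): λ = (3·19² + 10)/(2·3) ≡ 20/6. 6⁻¹ ≡ 5 (mod 29), so λ ≡ 20·5 ≡ 13.
  x = λ² - 19 - 19 = 169 - 38 ≡ 15; y = λ·(19 - 15) - 3 ≡ 20. → (15, 20)
3Q: (15, 20) + (19, 3). λ = (3 - 20)/(19 - 15) ≡ 12/4 mod 29. 4⁻¹ ≡ 22 (mod 29) since 4·22 = 88 ≡ 1, so λ ≡ 3.
  x = λ² - 15 - 19 = 9 - 34 ≡ 4; y = λ·(15 - 4) - 20 ≡ 13. → (4, 13)

(4, 13)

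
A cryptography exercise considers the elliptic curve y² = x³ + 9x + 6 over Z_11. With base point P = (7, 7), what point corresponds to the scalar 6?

Double-and-add on 6 = (110)₂. Start with P = (7, 7) for the leading 1-bit.
double: tangent at (7, 7): λ = (3·7² + 9)/(2·7) ≡ 2/3. 3⁻¹ ≡ 4 (mod 11), so λ ≡ 2·4 ≡ 8.
  x = λ² - 7 - 7 = 64 - 14 ≡ 6; y = λ·(7 - 6) - 7 ≡ 1. → (6, 1)
add P: (6, 1) + (7, 7). λ = (7 - 1)/(7 - 6) ≡ 6/1 mod 11. 1⁻¹ ≡ 1 (mod 11), so λ ≡ 6.
  x = λ² - 6 - 7 = 36 - 13 ≡ 1; y = λ·(6 - 1) - 1 ≡ 7. → (1, 7)
double: tangent at (1, 7): λ = (3·1² + 9)/(2·7) ≡ 1/3. 3⁻¹ ≡ 4 (mod 11), so λ ≡ 1·4 ≡ 4.
  x = λ² - 1 - 1 = 16 - 2 ≡ 3; y = λ·(1 - 3) - 7 ≡ 7. → (3, 7)

(3, 7)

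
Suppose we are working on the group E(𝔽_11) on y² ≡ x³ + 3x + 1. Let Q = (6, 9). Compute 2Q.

(8, 8)

tangent at (6, 9): λ = (3·6² + 3)/(2·9) ≡ 1/7. 7⁻¹ ≡ 8 (mod 11), so λ ≡ 1·8 ≡ 8.
  x = λ² - 6 - 6 = 64 - 12 ≡ 8; y = λ·(6 - 8) - 9 ≡ 8. → (8, 8)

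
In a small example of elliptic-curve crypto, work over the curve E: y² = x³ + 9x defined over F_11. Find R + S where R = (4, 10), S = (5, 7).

(4, 10) + (5, 7). λ = (7 - 10)/(5 - 4) ≡ 8/1 mod 11. 1⁻¹ ≡ 1 (mod 11), so λ ≡ 8.
  x = λ² - 4 - 5 = 64 - 9 ≡ 0; y = λ·(4 - 0) - 10 ≡ 0. → (0, 0)

(0, 0)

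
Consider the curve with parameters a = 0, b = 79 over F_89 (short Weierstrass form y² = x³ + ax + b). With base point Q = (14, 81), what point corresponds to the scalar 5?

Repeated addition: build up to 5Q.
2Q: tangent at (14, 81): λ = (3·14² + 0)/(2·81) ≡ 54/73. 73⁻¹ ≡ 50 (mod 89), so λ ≡ 54·50 ≡ 30.
  x = λ² - 14 - 14 = 900 - 28 ≡ 71; y = λ·(14 - 71) - 81 ≡ 78. → (71, 78)
3Q: (71, 78) + (14, 81). λ = (81 - 78)/(14 - 71) ≡ 3/32 mod 89. 32⁻¹ ≡ 64 (mod 89) since 32·64 = 2048 ≡ 1, so λ ≡ 14.
  x = λ² - 71 - 14 = 196 - 85 ≡ 22; y = λ·(71 - 22) - 78 ≡ 74. → (22, 74)
4Q: (22, 74) + (14, 81). λ = (81 - 74)/(14 - 22) ≡ 7/81 mod 89. 81⁻¹ ≡ 11 (mod 89), so λ ≡ 77.
  x = λ² - 22 - 14 = 5929 - 36 ≡ 19; y = λ·(22 - 19) - 74 ≡ 68. → (19, 68)
5Q: (19, 68) + (14, 81). λ = (81 - 68)/(14 - 19) ≡ 13/84 mod 89. 84⁻¹ ≡ 71 (mod 89), so λ ≡ 33.
  x = λ² - 19 - 14 = 1089 - 33 ≡ 77; y = λ·(19 - 77) - 68 ≡ 65. → (77, 65)

(77, 65)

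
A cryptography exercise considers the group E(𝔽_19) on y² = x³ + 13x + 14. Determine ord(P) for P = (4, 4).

2P: tangent at (4, 4): λ = (3·4² + 13)/(2·4) ≡ 4/8. 8⁻¹ ≡ 12 (mod 19), so λ ≡ 4·12 ≡ 10.
  x = λ² - 4 - 4 = 100 - 8 ≡ 16; y = λ·(4 - 16) - 4 ≡ 9. → (16, 9)
3P: (16, 9) + (4, 4). λ = (4 - 9)/(4 - 16) ≡ 14/7 mod 19. 7⁻¹ ≡ 11 (mod 19) since 7·11 = 77 ≡ 1, so λ ≡ 2.
  x = λ² - 16 - 4 = 4 - 20 ≡ 3; y = λ·(16 - 3) - 9 ≡ 17. → (3, 17)
4P: (3, 17) + (4, 4). λ = (4 - 17)/(4 - 3) ≡ 6/1 mod 19. 1⁻¹ ≡ 1 (mod 19) since 1·1 = 1 ≡ 1, so λ ≡ 6.
  x = λ² - 3 - 4 = 36 - 7 ≡ 10; y = λ·(3 - 10) - 17 ≡ 17. → (10, 17)
5P: (10, 17) + (4, 4). λ = (4 - 17)/(4 - 10) ≡ 6/13 mod 19. 13⁻¹ ≡ 3 (mod 19), so λ ≡ 18.
  x = λ² - 10 - 4 = 324 - 14 ≡ 6; y = λ·(10 - 6) - 17 ≡ 17. → (6, 17)
6P: (6, 17) + (4, 4). λ = (4 - 17)/(4 - 6) ≡ 6/17 mod 19. 17⁻¹ ≡ 9 (mod 19), so λ ≡ 16.
  x = λ² - 6 - 4 = 256 - 10 ≡ 18; y = λ·(6 - 18) - 17 ≡ 0. → (18, 0)
7P: (18, 0) + (4, 4). λ = (4 - 0)/(4 - 18) ≡ 4/5 mod 19. 5⁻¹ ≡ 4 (mod 19) since 5·4 = 20 ≡ 1, so λ ≡ 16.
  x = λ² - 18 - 4 = 256 - 22 ≡ 6; y = λ·(18 - 6) - 0 ≡ 2. → (6, 2)
8P: (6, 2) + (4, 4). λ = (4 - 2)/(4 - 6) ≡ 2/17 mod 19. 17⁻¹ ≡ 9 (mod 19), so λ ≡ 18.
  x = λ² - 6 - 4 = 324 - 10 ≡ 10; y = λ·(6 - 10) - 2 ≡ 2. → (10, 2)
9P: (10, 2) + (4, 4). λ = (4 - 2)/(4 - 10) ≡ 2/13 mod 19. 13⁻¹ ≡ 3 (mod 19), so λ ≡ 6.
  x = λ² - 10 - 4 = 36 - 14 ≡ 3; y = λ·(10 - 3) - 2 ≡ 2. → (3, 2)
10P: (3, 2) + (4, 4). λ = (4 - 2)/(4 - 3) ≡ 2/1 mod 19. 1⁻¹ ≡ 1 (mod 19), so λ ≡ 2.
  x = λ² - 3 - 4 = 4 - 7 ≡ 16; y = λ·(3 - 16) - 2 ≡ 10. → (16, 10)
11P: (16, 10) + (4, 4). λ = (4 - 10)/(4 - 16) ≡ 13/7 mod 19. 7⁻¹ ≡ 11 (mod 19), so λ ≡ 10.
  x = λ² - 16 - 4 = 100 - 20 ≡ 4; y = λ·(16 - 4) - 10 ≡ 15. → (4, 15)
12P: (4, 15) + (4, 4): same x and y₁ ≡ -y₂, so the sum is O.
12P = O, so the order is 12.

12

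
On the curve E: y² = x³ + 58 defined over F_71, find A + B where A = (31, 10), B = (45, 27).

(49, 29)

(31, 10) + (45, 27). λ = (27 - 10)/(45 - 31) ≡ 17/14 mod 71. 14⁻¹ ≡ 66 (mod 71), so λ ≡ 57.
  x = λ² - 31 - 45 = 3249 - 76 ≡ 49; y = λ·(31 - 49) - 10 ≡ 29. → (49, 29)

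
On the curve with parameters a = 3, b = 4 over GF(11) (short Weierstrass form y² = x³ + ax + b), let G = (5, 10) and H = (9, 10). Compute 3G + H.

First 3G:
Repeated addition: build up to 3G.
2G: tangent at (5, 10): λ = (3·5² + 3)/(2·10) ≡ 1/9. 9⁻¹ ≡ 5 (mod 11) since 9·5 = 45 ≡ 1, so λ ≡ 1·5 ≡ 5.
  x = λ² - 5 - 5 = 25 - 10 ≡ 4; y = λ·(5 - 4) - 10 ≡ 6. → (4, 6)
3G: (4, 6) + (5, 10). λ = (10 - 6)/(5 - 4) ≡ 4/1 mod 11. 1⁻¹ ≡ 1 (mod 11) since 1·1 = 1 ≡ 1, so λ ≡ 4.
  x = λ² - 4 - 5 = 16 - 9 ≡ 7; y = λ·(4 - 7) - 6 ≡ 4. → (7, 4)
3G = (7, 4).
Finally 3G + H:
(7, 4) + (9, 10). λ = (10 - 4)/(9 - 7) ≡ 6/2 mod 11. 2⁻¹ ≡ 6 (mod 11) since 2·6 = 12 ≡ 1, so λ ≡ 3.
  x = λ² - 7 - 9 = 9 - 16 ≡ 4; y = λ·(7 - 4) - 4 ≡ 5. → (4, 5)

(4, 5)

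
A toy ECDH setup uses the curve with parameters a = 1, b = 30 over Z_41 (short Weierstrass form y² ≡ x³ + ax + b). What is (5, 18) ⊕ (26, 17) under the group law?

(5, 18) + (26, 17). λ = (17 - 18)/(26 - 5) ≡ 40/21 mod 41. 21⁻¹ ≡ 2 (mod 41), so λ ≡ 39.
  x = λ² - 5 - 26 = 1521 - 31 ≡ 14; y = λ·(5 - 14) - 18 ≡ 0. → (14, 0)

(14, 0)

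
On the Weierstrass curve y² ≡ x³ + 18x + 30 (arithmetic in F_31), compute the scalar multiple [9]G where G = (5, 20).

(20, 19)

Repeated addition: build up to 9G.
2G: tangent at (5, 20): λ = (3·5² + 18)/(2·20) ≡ 0/9. 9⁻¹ ≡ 7 (mod 31), so λ ≡ 0·7 ≡ 0.
  x = λ² - 5 - 5 = 0 - 10 ≡ 21; y = λ·(5 - 21) - 20 ≡ 11. → (21, 11)
3G: (21, 11) + (5, 20). λ = (20 - 11)/(5 - 21) ≡ 9/15 mod 31. 15⁻¹ ≡ 29 (mod 31), so λ ≡ 13.
  x = λ² - 21 - 5 = 169 - 26 ≡ 19; y = λ·(21 - 19) - 11 ≡ 15. → (19, 15)
4G: (19, 15) + (5, 20). λ = (20 - 15)/(5 - 19) ≡ 5/17 mod 31. 17⁻¹ ≡ 11 (mod 31), so λ ≡ 24.
  x = λ² - 19 - 5 = 576 - 24 ≡ 25; y = λ·(19 - 25) - 15 ≡ 27. → (25, 27)
5G: (25, 27) + (5, 20). λ = (20 - 27)/(5 - 25) ≡ 24/11 mod 31. 11⁻¹ ≡ 17 (mod 31), so λ ≡ 5.
  x = λ² - 25 - 5 = 25 - 30 ≡ 26; y = λ·(25 - 26) - 27 ≡ 30. → (26, 30)
6G: (26, 30) + (5, 20). λ = (20 - 30)/(5 - 26) ≡ 21/10 mod 31. 10⁻¹ ≡ 28 (mod 31), so λ ≡ 30.
  x = λ² - 26 - 5 = 900 - 31 ≡ 1; y = λ·(26 - 1) - 30 ≡ 7. → (1, 7)
7G: (1, 7) + (5, 20). λ = (20 - 7)/(5 - 1) ≡ 13/4 mod 31. 4⁻¹ ≡ 8 (mod 31), so λ ≡ 11.
  x = λ² - 1 - 5 = 121 - 6 ≡ 22; y = λ·(1 - 22) - 7 ≡ 10. → (22, 10)
8G: (22, 10) + (5, 20). λ = (20 - 10)/(5 - 22) ≡ 10/14 mod 31. 14⁻¹ ≡ 20 (mod 31), so λ ≡ 14.
  x = λ² - 22 - 5 = 196 - 27 ≡ 14; y = λ·(22 - 14) - 10 ≡ 9. → (14, 9)
9G: (14, 9) + (5, 20). λ = (20 - 9)/(5 - 14) ≡ 11/22 mod 31. 22⁻¹ ≡ 24 (mod 31), so λ ≡ 16.
  x = λ² - 14 - 5 = 256 - 19 ≡ 20; y = λ·(14 - 20) - 9 ≡ 19. → (20, 19)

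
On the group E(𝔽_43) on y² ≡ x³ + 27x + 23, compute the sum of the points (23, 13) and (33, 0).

(23, 13) + (33, 0). λ = (0 - 13)/(33 - 23) ≡ 30/10 mod 43. 10⁻¹ ≡ 13 (mod 43), so λ ≡ 3.
  x = λ² - 23 - 33 = 9 - 56 ≡ 39; y = λ·(23 - 39) - 13 ≡ 25. → (39, 25)

(39, 25)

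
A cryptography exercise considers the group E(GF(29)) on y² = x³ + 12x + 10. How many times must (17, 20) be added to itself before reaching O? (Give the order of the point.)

3

2P: tangent at (17, 20): λ = (3·17² + 12)/(2·20) ≡ 9/11. 11⁻¹ ≡ 8 (mod 29) since 11·8 = 88 ≡ 1, so λ ≡ 9·8 ≡ 14.
  x = λ² - 17 - 17 = 196 - 34 ≡ 17; y = λ·(17 - 17) - 20 ≡ 9. → (17, 9)
3P: (17, 9) + (17, 20): same x and y₁ ≡ -y₂, so the sum is O.
3P = O, so the order is 3.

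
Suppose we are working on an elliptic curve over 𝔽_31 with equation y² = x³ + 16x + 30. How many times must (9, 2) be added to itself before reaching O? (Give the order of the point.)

2P: tangent at (9, 2): λ = (3·9² + 16)/(2·2) ≡ 11/4. 4⁻¹ ≡ 8 (mod 31) since 4·8 = 32 ≡ 1, so λ ≡ 11·8 ≡ 26.
  x = λ² - 9 - 9 = 676 - 18 ≡ 7; y = λ·(9 - 7) - 2 ≡ 19. → (7, 19)
3P: (7, 19) + (9, 2). λ = (2 - 19)/(9 - 7) ≡ 14/2 mod 31. 2⁻¹ ≡ 16 (mod 31) since 2·16 = 32 ≡ 1, so λ ≡ 7.
  x = λ² - 7 - 9 = 49 - 16 ≡ 2; y = λ·(7 - 2) - 19 ≡ 16. → (2, 16)
4P: (2, 16) + (9, 2). λ = (2 - 16)/(9 - 2) ≡ 17/7 mod 31. 7⁻¹ ≡ 9 (mod 31), so λ ≡ 29.
  x = λ² - 2 - 9 = 841 - 11 ≡ 24; y = λ·(2 - 24) - 16 ≡ 28. → (24, 28)
5P: (24, 28) + (9, 2). λ = (2 - 28)/(9 - 24) ≡ 5/16 mod 31. 16⁻¹ ≡ 2 (mod 31), so λ ≡ 10.
  x = λ² - 24 - 9 = 100 - 33 ≡ 5; y = λ·(24 - 5) - 28 ≡ 7. → (5, 7)
6P: (5, 7) + (9, 2). λ = (2 - 7)/(9 - 5) ≡ 26/4 mod 31. 4⁻¹ ≡ 8 (mod 31), so λ ≡ 22.
  x = λ² - 5 - 9 = 484 - 14 ≡ 5; y = λ·(5 - 5) - 7 ≡ 24. → (5, 24)
7P: (5, 24) + (9, 2). λ = (2 - 24)/(9 - 5) ≡ 9/4 mod 31. 4⁻¹ ≡ 8 (mod 31), so λ ≡ 10.
  x = λ² - 5 - 9 = 100 - 14 ≡ 24; y = λ·(5 - 24) - 24 ≡ 3. → (24, 3)
8P: (24, 3) + (9, 2). λ = (2 - 3)/(9 - 24) ≡ 30/16 mod 31. 16⁻¹ ≡ 2 (mod 31) since 16·2 = 32 ≡ 1, so λ ≡ 29.
  x = λ² - 24 - 9 = 841 - 33 ≡ 2; y = λ·(24 - 2) - 3 ≡ 15. → (2, 15)
9P: (2, 15) + (9, 2). λ = (2 - 15)/(9 - 2) ≡ 18/7 mod 31. 7⁻¹ ≡ 9 (mod 31), so λ ≡ 7.
  x = λ² - 2 - 9 = 49 - 11 ≡ 7; y = λ·(2 - 7) - 15 ≡ 12. → (7, 12)
10P: (7, 12) + (9, 2). λ = (2 - 12)/(9 - 7) ≡ 21/2 mod 31. 2⁻¹ ≡ 16 (mod 31), so λ ≡ 26.
  x = λ² - 7 - 9 = 676 - 16 ≡ 9; y = λ·(7 - 9) - 12 ≡ 29. → (9, 29)
11P: (9, 29) + (9, 2): same x and y₁ ≡ -y₂, so the sum is O.
11P = O, so the order is 11.

11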